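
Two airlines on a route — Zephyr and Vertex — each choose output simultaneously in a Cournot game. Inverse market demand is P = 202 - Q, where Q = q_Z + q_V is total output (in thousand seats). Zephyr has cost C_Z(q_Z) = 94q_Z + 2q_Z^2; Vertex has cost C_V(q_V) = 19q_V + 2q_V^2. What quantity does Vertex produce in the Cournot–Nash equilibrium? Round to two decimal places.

28.29

Zephyr's profit: π_Z = (202 - Q)q_Z - (94q_Z + 2q_Z²). Setting ∂π_Z/∂q_Z = 0: 108 - 6q_Z - (q_V) = 0.
Vertex's profit: π_V = (202 - Q)q_V - (19q_V + 2q_V²). Setting ∂π_V/∂q_V = 0: 183 - 6q_V - (q_Z) = 0.
Rearranging gives the reaction functions q_Z = (108 - q_V)/6 and q_V = (183 - q_Z)/6.
Solving the pair: q_Z = 93/7, q_V = 198/7.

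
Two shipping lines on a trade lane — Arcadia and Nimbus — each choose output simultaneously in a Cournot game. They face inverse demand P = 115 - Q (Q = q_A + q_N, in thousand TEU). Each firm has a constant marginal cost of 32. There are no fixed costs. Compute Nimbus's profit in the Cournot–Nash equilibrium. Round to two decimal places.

A representative firm's profit is π_i = q_i(115 - Q) - 32q_i.
Setting ∂π_i/∂q_i = 0 with rivals' quantities fixed: 83 - 2q_i - q_j = 0.
By symmetry each firm produces the same amount; substituting q_j = q_i yields q_i = 83/3.
Price P = 115 - 166/3 = 179/3.
Nimbus's profit: (179/3 - 32)·(83/3) = 765.4444.

765.44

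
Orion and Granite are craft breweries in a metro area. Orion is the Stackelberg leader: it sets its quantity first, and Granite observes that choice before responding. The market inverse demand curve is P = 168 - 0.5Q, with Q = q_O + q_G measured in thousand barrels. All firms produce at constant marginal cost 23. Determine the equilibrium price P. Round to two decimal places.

Solve by backward induction. Given q_O, the follower Granite maximises π_G = (168 - (1/2)q_O - (1/2)q_G)q_G - 23q_G.
Setting the follower's marginal profit to zero, 145 - (1/2)q_O - q_G = 0, i.e. q_G = (145 - (1/2)q_O).
The leader anticipates this reaction. Substituting into P = 168 - 0.5Q gives P = 191/2 - (1/4)q_O, so π_O = (191/2 - (1/4)q_O)q_O - 23q_O.
The leader's first-order condition 145/2 - (1/2)q_O = 0 yields q_O = 145.
Then q_G = (145 - (1/2)·145) = 145/2.
Total output Q = 435/2, so price P = 168 - (1/2)·(435/2) = 237/4.

59.25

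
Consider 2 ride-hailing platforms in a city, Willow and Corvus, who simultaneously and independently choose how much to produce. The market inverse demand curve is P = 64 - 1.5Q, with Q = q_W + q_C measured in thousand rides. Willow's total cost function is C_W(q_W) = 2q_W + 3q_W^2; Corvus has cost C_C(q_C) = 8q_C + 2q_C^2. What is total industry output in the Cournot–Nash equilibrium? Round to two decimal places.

12.53

Willow's profit: π_W = (64 - 1.5Q)q_W - (2q_W + 3q_W²). Setting ∂π_W/∂q_W = 0: 62 - 9q_W - (3/2)(q_C) = 0.
Corvus's profit: π_C = (64 - 1.5Q)q_C - (8q_C + 2q_C²). Setting ∂π_C/∂q_C = 0: 56 - 7q_C - (3/2)(q_W) = 0.
Best responses: q_W = (62 - (3/2)q_C)/9, q_C = (56 - (3/2)q_W)/7.
Substituting one into the other gives q_W = 5.7613 and q_C = 548/81.
Total output Q = 5.7613 + 548/81 = 12.5267.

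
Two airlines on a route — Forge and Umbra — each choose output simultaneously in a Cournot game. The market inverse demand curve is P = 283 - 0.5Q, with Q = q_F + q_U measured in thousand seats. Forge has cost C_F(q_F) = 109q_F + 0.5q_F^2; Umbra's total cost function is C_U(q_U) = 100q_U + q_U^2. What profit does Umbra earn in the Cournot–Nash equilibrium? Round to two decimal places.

Forge's profit: π_F = (283 - 0.5Q)q_F - (109q_F + (1/2)q_F²). Setting ∂π_F/∂q_F = 0: 174 - 2q_F - (1/2)(q_U) = 0.
Umbra's profit: π_U = (283 - 0.5Q)q_U - (100q_U + q_U²). Setting ∂π_U/∂q_U = 0: 183 - 3q_U - (1/2)(q_F) = 0.
Best responses: q_F = (174 - (1/2)q_U)/2, q_U = (183 - (1/2)q_F)/3.
Substituting one into the other gives q_F = 1722/23 and q_U = 1116/23.
Price P = 283 - (1/2)·123.3913 = 221.3043.
Umbra's profit: 221.3043·(1116/23) - 100·(1116/23) - (1116/23)² = 3531.5388.

3531.54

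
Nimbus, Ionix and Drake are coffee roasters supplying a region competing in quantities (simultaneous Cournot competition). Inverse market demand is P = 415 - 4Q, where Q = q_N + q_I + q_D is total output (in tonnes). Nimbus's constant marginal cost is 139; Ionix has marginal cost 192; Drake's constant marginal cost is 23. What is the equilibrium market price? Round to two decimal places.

Nimbus's profit: π_N = (415 - 4Q)q_N - (139q_N). Setting ∂π_N/∂q_N = 0: 276 - 8q_N - 4(q_I + q_D) = 0.
Ionix's profit: π_I = (415 - 4Q)q_I - (192q_I). Setting ∂π_I/∂q_I = 0: 223 - 8q_I - 4(q_N + q_D) = 0.
Drake's profit: π_D = (415 - 4Q)q_D - (23q_D). Setting ∂π_D/∂q_D = 0: 392 - 8q_D - 4(q_N + q_I) = 0.
Adding the 3 first-order conditions: 891 − 16Q = 0, so Q = 891/16.
Back-substituting: q_N = (276 − 891/4)/4 = 213/16, q_I = (223 − 891/4)/4 = 1/16, q_D = (392 − 891/4)/4 = 677/16.
Total output Q = 891/16, so price P = 415 - 4·(891/16) = 769/4.

192.25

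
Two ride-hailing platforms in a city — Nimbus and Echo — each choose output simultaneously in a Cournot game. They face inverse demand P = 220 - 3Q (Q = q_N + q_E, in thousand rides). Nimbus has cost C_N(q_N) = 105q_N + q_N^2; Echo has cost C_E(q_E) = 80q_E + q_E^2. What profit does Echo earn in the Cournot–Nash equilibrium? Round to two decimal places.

794.21

Nimbus's profit: π_N = (220 - 3Q)q_N - (105q_N + q_N²). Setting ∂π_N/∂q_N = 0: 115 - 8q_N - 3(q_E) = 0.
Echo's profit: π_E = (220 - 3Q)q_E - (80q_E + q_E²). Setting ∂π_E/∂q_E = 0: 140 - 8q_E - 3(q_N) = 0.
Best responses: q_N = (115 - 3q_E)/8, q_E = (140 - 3q_N)/8.
Solving the pair: q_N = 100/11, q_E = 155/11.
Price P = 220 - 3·(255/11) = 1655/11.
Echo's profit: (1655/11)·(155/11) - 80·(155/11) - (155/11)² = 794.2149.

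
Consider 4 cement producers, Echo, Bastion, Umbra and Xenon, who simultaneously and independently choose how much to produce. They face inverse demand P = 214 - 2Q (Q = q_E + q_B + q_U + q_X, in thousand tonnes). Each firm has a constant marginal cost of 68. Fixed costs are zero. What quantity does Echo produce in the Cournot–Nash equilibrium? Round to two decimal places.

14.60

A representative firm's profit is π_i = q_i(214 - 2Q) - 68q_i.
First-order condition (treating rivals' output as given): 146 - 4q_i - 2·Σ_{j≠i} q_j = 0.
With identical firms every q_j equals q_i, so Σ_{j≠i} q_j = 3q_i and 146 = 10q_i, giving q_i = 73/5.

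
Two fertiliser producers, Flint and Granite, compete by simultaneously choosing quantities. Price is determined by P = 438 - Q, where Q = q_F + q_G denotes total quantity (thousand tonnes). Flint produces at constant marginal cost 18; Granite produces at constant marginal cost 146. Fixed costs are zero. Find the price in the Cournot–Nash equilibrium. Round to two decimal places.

Flint's profit: π_F = (438 - Q)q_F - (18q_F). Setting ∂π_F/∂q_F = 0: 420 - 2q_F - (q_G) = 0.
Granite's profit: π_G = (438 - Q)q_G - (146q_G). Setting ∂π_G/∂q_G = 0: 292 - 2q_G - (q_F) = 0.
Best responses: q_F = (420 - q_G)/2, q_G = (292 - q_F)/2.
Substituting one into the other gives q_F = 548/3 and q_G = 164/3.
Total output Q = 712/3, so price P = 438 - 712/3 = 602/3.

200.67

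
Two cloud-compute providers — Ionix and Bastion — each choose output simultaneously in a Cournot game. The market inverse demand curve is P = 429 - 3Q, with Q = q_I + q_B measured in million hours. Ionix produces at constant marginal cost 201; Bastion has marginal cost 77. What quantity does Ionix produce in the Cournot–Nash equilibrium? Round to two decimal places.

Ionix's profit: π_I = (429 - 3Q)q_I - (201q_I). Setting ∂π_I/∂q_I = 0: 228 - 6q_I - 3(q_B) = 0.
Bastion's profit: π_B = (429 - 3Q)q_B - (77q_B). Setting ∂π_B/∂q_B = 0: 352 - 6q_B - 3(q_I) = 0.
Rearranging gives the reaction functions q_I = (228 - 3q_B)/6 and q_B = (352 - 3q_I)/6.
Substituting one into the other gives q_I = 104/9 and q_B = 476/9.

11.56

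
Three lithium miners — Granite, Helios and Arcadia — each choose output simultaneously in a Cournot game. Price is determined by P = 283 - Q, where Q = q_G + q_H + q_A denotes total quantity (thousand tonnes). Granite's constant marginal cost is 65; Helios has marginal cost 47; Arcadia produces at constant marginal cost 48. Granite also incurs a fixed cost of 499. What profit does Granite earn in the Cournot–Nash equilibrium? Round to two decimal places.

1594.06

Granite's profit: π_G = (283 - Q)q_G - (65q_G). Setting ∂π_G/∂q_G = 0: 218 - 2q_G - (q_H + q_A) = 0.
Helios's profit: π_H = (283 - Q)q_H - (47q_H). Setting ∂π_H/∂q_H = 0: 236 - 2q_H - (q_G + q_A) = 0.
Arcadia's first-order condition: 235 - 2q_A - (q_G + q_H) = 0.
Adding the 3 first-order conditions: 689 − 4Q = 0, so Q = 689/4.
Back-substituting: q_G = (218 − 689/4) = 183/4, q_H = (236 − 689/4) = 255/4, q_A = (235 − 689/4) = 251/4.
Price P = 283 - 689/4 = 443/4.
Granite's profit: (443/4 - 65)·(183/4) - 499 = 1594.0625.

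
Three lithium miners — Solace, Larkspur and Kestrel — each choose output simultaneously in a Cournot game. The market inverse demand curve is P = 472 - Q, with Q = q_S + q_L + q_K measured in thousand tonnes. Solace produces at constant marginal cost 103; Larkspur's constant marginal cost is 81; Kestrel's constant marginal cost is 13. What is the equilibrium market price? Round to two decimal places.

167.25

Solace's profit: π_S = (472 - Q)q_S - (103q_S). Setting ∂π_S/∂q_S = 0: 369 - 2q_S - (q_L + q_K) = 0.
Larkspur's first-order condition: 391 - 2q_L - (q_S + q_K) = 0.
Kestrel's profit: π_K = (472 - Q)q_K - (13q_K). Setting ∂π_K/∂q_K = 0: 459 - 2q_K - (q_S + q_L) = 0.
Adding the 3 first-order conditions: 1219 − 4Q = 0, so Q = 1219/4.
Back-substituting: q_S = (369 − 1219/4) = 257/4, q_L = (391 − 1219/4) = 345/4, q_K = (459 − 1219/4) = 617/4.
Total output Q = 1219/4, so price P = 472 - 1219/4 = 669/4.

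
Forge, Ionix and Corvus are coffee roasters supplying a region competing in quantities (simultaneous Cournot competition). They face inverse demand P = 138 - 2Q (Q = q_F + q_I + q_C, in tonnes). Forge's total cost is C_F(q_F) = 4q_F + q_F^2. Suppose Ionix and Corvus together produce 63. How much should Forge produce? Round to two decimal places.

1.33

With rivals' combined output fixed at 63, Forge's profit is π_F = (138 - 2·63 - 2q_F)q_F - (4q_F + q_F²) = (12 - 2q_F)q_F - (4q_F + q_F²).
∂π_F/∂q_F = 8 - 6q_F = 0, so q_F = 4/3.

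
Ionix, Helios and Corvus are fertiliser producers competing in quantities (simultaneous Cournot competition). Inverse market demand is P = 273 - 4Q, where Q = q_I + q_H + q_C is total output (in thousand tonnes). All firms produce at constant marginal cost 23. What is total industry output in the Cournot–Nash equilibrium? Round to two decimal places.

A representative firm's profit is π_i = q_i(273 - 4Q) - 23q_i.
First-order condition (treating rivals' output as given): 250 - 8q_i - 4·Σ_{j≠i} q_j = 0.
With identical firms every q_j equals q_i, so Σ_{j≠i} q_j = 2q_i and 250 = 16q_i, giving q_i = 125/8.
Total output Q = 125/8 + 125/8 + 125/8 = 375/8.

46.88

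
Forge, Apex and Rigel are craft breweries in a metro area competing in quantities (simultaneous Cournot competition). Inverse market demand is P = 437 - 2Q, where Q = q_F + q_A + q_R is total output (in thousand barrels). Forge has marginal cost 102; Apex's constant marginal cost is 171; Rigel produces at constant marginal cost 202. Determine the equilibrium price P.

228

Forge's profit: π_F = (437 - 2Q)q_F - (102q_F). Setting ∂π_F/∂q_F = 0: 335 - 4q_F - 2(q_A + q_R) = 0.
Apex's first-order condition: 266 - 4q_A - 2(q_F + q_R) = 0.
Rigel's profit: π_R = (437 - 2Q)q_R - (202q_R). Setting ∂π_R/∂q_R = 0: 235 - 4q_R - 2(q_F + q_A) = 0.
Summing all 3 equations gives 836 − 8Q = 0, hence Q = 209/2.
Back-substituting: q_F = (335 − 209)/2 = 63, q_A = (266 − 209)/2 = 57/2, q_R = (235 − 209)/2 = 13.
Total output Q = 209/2, so price P = 437 - 2·(209/2) = 228.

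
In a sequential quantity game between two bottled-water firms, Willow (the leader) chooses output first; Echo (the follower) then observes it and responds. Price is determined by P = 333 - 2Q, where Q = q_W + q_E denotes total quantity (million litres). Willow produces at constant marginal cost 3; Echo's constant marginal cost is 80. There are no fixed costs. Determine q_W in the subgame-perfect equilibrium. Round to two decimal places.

101.75

Solve by backward induction. Given q_W, the follower Echo maximises π_E = (333 - 2q_W - 2q_E)q_E - 80q_E.
∂π_E/∂q_E = 253 - 2q_W - 4q_E = 0 gives the reaction function q_E = (253 - 2q_W)/4.
Willow substitutes q_E(q_W) into its own profit: π_W = q_W(333 - 2q_W - (253 - 2q_W)/2) - 3q_W = (413/2 - q_W)q_W - 3q_W.
Maximising: ∂π_W/∂q_W = 407/2 - 2q_W = 0, giving q_W = 407/4.
Then q_E = (253 - 2·(407/4))/4 = 99/8.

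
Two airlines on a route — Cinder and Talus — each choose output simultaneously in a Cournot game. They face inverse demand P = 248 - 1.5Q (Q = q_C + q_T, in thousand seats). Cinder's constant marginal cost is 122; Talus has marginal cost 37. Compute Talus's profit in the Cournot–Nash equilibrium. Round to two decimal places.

Cinder's profit: π_C = (248 - 1.5Q)q_C - (122q_C). Setting ∂π_C/∂q_C = 0: 126 - 3q_C - (3/2)(q_T) = 0.
Talus's first-order condition: 211 - 3q_T - (3/2)(q_C) = 0.
So q_C = (126 - (3/2)q_T)/3 and q_T = (211 - (3/2)q_C)/3.
Substituting one into the other gives q_C = 82/9 and q_T = 592/9.
Price P = 248 - (3/2)·(674/9) = 407/3.
Talus's profit: (407/3 - 37)·(592/9) = 6490.0741.

6490.07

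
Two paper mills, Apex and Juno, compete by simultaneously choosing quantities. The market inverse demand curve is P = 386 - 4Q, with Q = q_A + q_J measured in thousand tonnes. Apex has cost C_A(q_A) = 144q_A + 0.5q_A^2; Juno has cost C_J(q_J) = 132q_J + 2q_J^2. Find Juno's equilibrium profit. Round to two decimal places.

Apex's profit: π_A = (386 - 4Q)q_A - (144q_A + (1/2)q_A²). Setting ∂π_A/∂q_A = 0: 242 - 9q_A - 4(q_J) = 0.
Juno's profit: π_J = (386 - 4Q)q_J - (132q_J + 2q_J²). Setting ∂π_J/∂q_J = 0: 254 - 12q_J - 4(q_A) = 0.
Rearranging gives the reaction functions q_A = (242 - 4q_J)/9 and q_J = (254 - 4q_A)/12.
Substituting one into the other gives q_A = 472/23 and q_J = 659/46.
Price P = 386 - 4·(1603/46) = 246.6087.
Juno's profit: 246.6087·(659/46) - 132·(659/46) - 2(659/46)² = 1231.4206.

1231.42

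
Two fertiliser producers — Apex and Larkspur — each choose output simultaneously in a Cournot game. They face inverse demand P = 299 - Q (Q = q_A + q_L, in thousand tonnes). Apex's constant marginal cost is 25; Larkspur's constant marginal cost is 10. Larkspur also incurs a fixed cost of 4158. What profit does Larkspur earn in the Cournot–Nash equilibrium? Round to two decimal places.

Apex's profit: π_A = (299 - Q)q_A - (25q_A). Setting ∂π_A/∂q_A = 0: 274 - 2q_A - (q_L) = 0.
Larkspur's profit: π_L = (299 - Q)q_L - (10q_L). Setting ∂π_L/∂q_L = 0: 289 - 2q_L - (q_A) = 0.
Rearranging gives the reaction functions q_A = (274 - q_L)/2 and q_L = (289 - q_A)/2.
Solving the pair: q_A = 259/3, q_L = 304/3.
Price P = 299 - 563/3 = 334/3.
Larkspur's profit: (334/3 - 10)·(304/3) - 4158 = 6110.4444.

6110.44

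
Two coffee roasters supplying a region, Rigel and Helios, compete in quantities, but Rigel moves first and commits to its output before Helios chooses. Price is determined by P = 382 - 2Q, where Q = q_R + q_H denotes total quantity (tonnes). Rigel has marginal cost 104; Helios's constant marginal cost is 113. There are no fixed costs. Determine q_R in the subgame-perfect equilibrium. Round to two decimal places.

Solve by backward induction. Given q_R, the follower Helios maximises π_H = (382 - 2q_R - 2q_H)q_H - 113q_H.
Setting the follower's marginal profit to zero, 269 - 2q_R - 4q_H = 0, i.e. q_H = (269 - 2q_R)/4.
The leader anticipates this reaction. Substituting into P = 382 - 2Q gives P = 495/2 - q_R, so π_R = (495/2 - q_R)q_R - 104q_R.
Leader FOC: 287/2 - 2q_R = 0, so q_R = 287/4.
Then q_H = (269 - 2·(287/4))/4 = 251/8.

71.75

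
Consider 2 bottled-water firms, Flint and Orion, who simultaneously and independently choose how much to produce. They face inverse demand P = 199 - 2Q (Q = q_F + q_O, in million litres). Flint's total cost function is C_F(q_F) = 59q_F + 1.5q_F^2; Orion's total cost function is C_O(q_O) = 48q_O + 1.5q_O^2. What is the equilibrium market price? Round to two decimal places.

134.33

Flint's profit: π_F = (199 - 2Q)q_F - (59q_F + (3/2)q_F²). Setting ∂π_F/∂q_F = 0: 140 - 7q_F - 2(q_O) = 0.
Orion's first-order condition: 151 - 7q_O - 2(q_F) = 0.
Best responses: q_F = (140 - 2q_O)/7, q_O = (151 - 2q_F)/7.
Solving the pair: q_F = 226/15, q_O = 259/15.
Total output Q = 97/3, so price P = 199 - 2·(97/3) = 403/3.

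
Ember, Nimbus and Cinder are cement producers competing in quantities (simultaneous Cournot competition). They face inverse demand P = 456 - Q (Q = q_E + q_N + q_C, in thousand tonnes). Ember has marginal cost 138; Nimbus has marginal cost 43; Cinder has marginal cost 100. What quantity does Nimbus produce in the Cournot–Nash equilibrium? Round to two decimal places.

Ember's profit: π_E = (456 - Q)q_E - (138q_E). Setting ∂π_E/∂q_E = 0: 318 - 2q_E - (q_N + q_C) = 0.
Nimbus's first-order condition: 413 - 2q_N - (q_E + q_C) = 0.
Cinder's profit: π_C = (456 - Q)q_C - (100q_C). Setting ∂π_C/∂q_C = 0: 356 - 2q_C - (q_E + q_N) = 0.
Adding the 3 conditions: 1087 − 2Q − 2Q = 0, i.e. Q = 1087/4.
Back-substituting: q_E = (318 − 1087/4) = 185/4, q_N = (413 − 1087/4) = 565/4, q_C = (356 − 1087/4) = 337/4.

141.25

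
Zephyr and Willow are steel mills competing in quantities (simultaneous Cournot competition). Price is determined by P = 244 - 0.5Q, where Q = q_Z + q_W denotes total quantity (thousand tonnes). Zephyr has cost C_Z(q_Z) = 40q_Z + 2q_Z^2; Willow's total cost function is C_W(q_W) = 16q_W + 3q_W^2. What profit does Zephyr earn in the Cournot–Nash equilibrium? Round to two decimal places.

3574.55

Zephyr's profit: π_Z = (244 - 0.5Q)q_Z - (40q_Z + 2q_Z²). Setting ∂π_Z/∂q_Z = 0: 204 - 5q_Z - (1/2)(q_W) = 0.
Willow's profit: π_W = (244 - 0.5Q)q_W - (16q_W + 3q_W²). Setting ∂π_W/∂q_W = 0: 228 - 7q_W - (1/2)(q_Z) = 0.
So q_Z = (204 - (1/2)q_W)/5 and q_W = (228 - (1/2)q_Z)/7.
Solving the pair: q_Z = 37.8129, q_W = 29.8705.
Price P = 244 - (1/2)·67.6835 = 210.1583.
Zephyr's profit: 210.1583·37.8129 - 40·37.8129 - 2·37.8129² = 3574.5479.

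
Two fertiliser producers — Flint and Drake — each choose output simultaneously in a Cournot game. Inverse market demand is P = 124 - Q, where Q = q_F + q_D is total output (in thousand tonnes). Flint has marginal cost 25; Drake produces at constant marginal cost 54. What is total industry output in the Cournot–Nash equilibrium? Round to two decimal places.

Flint's profit: π_F = (124 - Q)q_F - (25q_F). Setting ∂π_F/∂q_F = 0: 99 - 2q_F - (q_D) = 0.
Drake's profit: π_D = (124 - Q)q_D - (54q_D). Setting ∂π_D/∂q_D = 0: 70 - 2q_D - (q_F) = 0.
Rearranging gives the reaction functions q_F = (99 - q_D)/2 and q_D = (70 - q_F)/2.
Solving the pair: q_F = 128/3, q_D = 41/3.
Total output Q = 128/3 + 41/3 = 169/3.

56.33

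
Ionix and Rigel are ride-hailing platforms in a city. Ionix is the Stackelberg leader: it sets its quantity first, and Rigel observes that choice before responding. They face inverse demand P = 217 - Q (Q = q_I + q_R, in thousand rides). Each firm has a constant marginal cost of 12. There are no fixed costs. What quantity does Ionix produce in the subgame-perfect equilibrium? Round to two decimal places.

Solve by backward induction. Given q_I, the follower Rigel maximises π_R = (217 - q_I - q_R)q_R - 12q_R.
Setting the follower's marginal profit to zero, 205 - q_I - 2q_R = 0, i.e. q_R = (205 - q_I)/2.
The leader anticipates this reaction. Substituting into P = 217 - Q gives P = 229/2 - (1/2)q_I, so π_I = (229/2 - (1/2)q_I)q_I - 12q_I.
Maximising: ∂π_I/∂q_I = 205/2 - q_I = 0, giving q_I = 205/2.
Then q_R = (205 - 205/2)/2 = 205/4.

102.50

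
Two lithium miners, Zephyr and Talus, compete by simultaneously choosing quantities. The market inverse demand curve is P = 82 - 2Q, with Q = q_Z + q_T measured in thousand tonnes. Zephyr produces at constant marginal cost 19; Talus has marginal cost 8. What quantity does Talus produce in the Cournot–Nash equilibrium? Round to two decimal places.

14.17

Zephyr's profit: π_Z = (82 - 2Q)q_Z - (19q_Z). Setting ∂π_Z/∂q_Z = 0: 63 - 4q_Z - 2(q_T) = 0.
Talus's profit: π_T = (82 - 2Q)q_T - (8q_T). Setting ∂π_T/∂q_T = 0: 74 - 4q_T - 2(q_Z) = 0.
Best responses: q_Z = (63 - 2q_T)/4, q_T = (74 - 2q_Z)/4.
Substituting one into the other gives q_Z = 26/3 and q_T = 85/6.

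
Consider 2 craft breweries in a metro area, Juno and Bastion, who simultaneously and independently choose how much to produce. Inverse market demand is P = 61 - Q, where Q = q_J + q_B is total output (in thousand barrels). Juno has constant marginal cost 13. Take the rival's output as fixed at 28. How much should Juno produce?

10

With the rival's output fixed at 28, Juno's profit is π_J = (61 - 28 - q_J)q_J - (13q_J) = (33 - q_J)q_J - (13q_J).
∂π_J/∂q_J = 20 - 2q_J = 0, so q_J = 10.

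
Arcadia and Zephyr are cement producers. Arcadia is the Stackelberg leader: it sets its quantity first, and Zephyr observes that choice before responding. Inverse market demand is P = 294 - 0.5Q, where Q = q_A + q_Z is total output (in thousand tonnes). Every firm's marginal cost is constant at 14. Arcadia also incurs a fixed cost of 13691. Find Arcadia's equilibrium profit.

5909

Solve by backward induction. Given q_A, the follower Zephyr maximises π_Z = (294 - (1/2)q_A - (1/2)q_Z)q_Z - 14q_Z.
Setting the follower's marginal profit to zero, 280 - (1/2)q_A - q_Z = 0, i.e. q_Z = (280 - (1/2)q_A).
Arcadia substitutes q_Z(q_A) into its own profit: π_A = q_A(294 - (1/2)q_A - (280 - (1/2)q_A)/2) - 14q_A = (154 - (1/4)q_A)q_A - 14q_A.
The leader's first-order condition 140 - (1/2)q_A = 0 yields q_A = 280.
Then q_Z = (280 - (1/2)·280) = 140.
Price P = 294 - (1/2)·420 = 84.
Arcadia's profit: (84 - 14)·280 - 13691 = 5909.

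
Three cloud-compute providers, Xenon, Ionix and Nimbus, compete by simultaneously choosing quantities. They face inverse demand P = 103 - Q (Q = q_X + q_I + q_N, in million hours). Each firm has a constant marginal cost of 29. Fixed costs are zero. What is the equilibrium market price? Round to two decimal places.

A representative firm's profit is π_i = q_i(103 - Q) - 29q_i.
Setting ∂π_i/∂q_i = 0 with rivals' quantities fixed: 74 - 2q_i - Σ_{j≠i} q_j = 0.
With identical firms every q_j equals q_i, so Σ_{j≠i} q_j = 2q_i and 74 = 4q_i, giving q_i = 37/2.
Total output Q = 111/2, so price P = 103 - 111/2 = 95/2.

47.50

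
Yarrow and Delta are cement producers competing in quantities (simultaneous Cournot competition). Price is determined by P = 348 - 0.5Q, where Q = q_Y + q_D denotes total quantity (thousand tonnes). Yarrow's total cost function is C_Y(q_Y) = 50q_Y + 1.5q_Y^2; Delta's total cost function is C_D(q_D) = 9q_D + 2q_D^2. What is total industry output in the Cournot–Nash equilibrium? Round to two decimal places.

Yarrow's profit: π_Y = (348 - 0.5Q)q_Y - (50q_Y + (3/2)q_Y²). Setting ∂π_Y/∂q_Y = 0: 298 - 4q_Y - (1/2)(q_D) = 0.
Delta's profit: π_D = (348 - 0.5Q)q_D - (9q_D + 2q_D²). Setting ∂π_D/∂q_D = 0: 339 - 5q_D - (1/2)(q_Y) = 0.
Rearranging gives the reaction functions q_Y = (298 - (1/2)q_D)/4 and q_D = (339 - (1/2)q_Y)/5.
Substituting one into the other gives q_Y = 66.8608 and q_D = 61.1139.
Total output Q = 66.8608 + 61.1139 = 127.9747.

127.97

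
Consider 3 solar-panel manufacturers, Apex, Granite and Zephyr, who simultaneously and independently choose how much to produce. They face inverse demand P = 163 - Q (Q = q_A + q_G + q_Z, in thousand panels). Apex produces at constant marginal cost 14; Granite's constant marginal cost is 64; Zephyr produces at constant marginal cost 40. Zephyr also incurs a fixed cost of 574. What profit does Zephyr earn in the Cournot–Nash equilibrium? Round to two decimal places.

341.06

Apex's profit: π_A = (163 - Q)q_A - (14q_A). Setting ∂π_A/∂q_A = 0: 149 - 2q_A - (q_G + q_Z) = 0.
Granite's profit: π_G = (163 - Q)q_G - (64q_G). Setting ∂π_G/∂q_G = 0: 99 - 2q_G - (q_A + q_Z) = 0.
Zephyr's profit: π_Z = (163 - Q)q_Z - (40q_Z). Setting ∂π_Z/∂q_Z = 0: 123 - 2q_Z - (q_A + q_G) = 0.
Adding the 3 first-order conditions: 371 − 4Q = 0, so Q = 371/4.
Back-substituting: q_A = (149 − 371/4) = 225/4, q_G = (99 − 371/4) = 25/4, q_Z = (123 − 371/4) = 121/4.
Price P = 163 - 371/4 = 281/4.
Zephyr's profit: (281/4 - 40)·(121/4) - 574 = 341.0625.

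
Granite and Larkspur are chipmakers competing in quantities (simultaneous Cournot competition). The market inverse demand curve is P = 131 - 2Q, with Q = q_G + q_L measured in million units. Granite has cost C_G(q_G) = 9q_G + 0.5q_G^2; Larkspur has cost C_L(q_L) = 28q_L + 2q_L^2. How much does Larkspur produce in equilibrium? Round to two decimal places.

Granite's profit: π_G = (131 - 2Q)q_G - (9q_G + (1/2)q_G²). Setting ∂π_G/∂q_G = 0: 122 - 5q_G - 2(q_L) = 0.
Larkspur's first-order condition: 103 - 8q_L - 2(q_G) = 0.
Rearranging gives the reaction functions q_G = (122 - 2q_L)/5 and q_L = (103 - 2q_G)/8.
Substituting one into the other gives q_G = 385/18 and q_L = 271/36.

7.53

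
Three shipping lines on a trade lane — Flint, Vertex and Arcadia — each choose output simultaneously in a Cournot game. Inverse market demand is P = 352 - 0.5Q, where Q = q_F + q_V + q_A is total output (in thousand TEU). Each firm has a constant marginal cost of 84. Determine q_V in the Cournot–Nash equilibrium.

Each firm earns π_i = (352 - 0.5Q)q_i - 84q_i.
Setting ∂π_i/∂q_i = 0 with rivals' quantities fixed: 268 - q_i - (1/2)·Σ_{j≠i} q_j = 0.
With identical firms every q_j equals q_i, so Σ_{j≠i} q_j = 2q_i and 268 = 2q_i, giving q_i = 134.

134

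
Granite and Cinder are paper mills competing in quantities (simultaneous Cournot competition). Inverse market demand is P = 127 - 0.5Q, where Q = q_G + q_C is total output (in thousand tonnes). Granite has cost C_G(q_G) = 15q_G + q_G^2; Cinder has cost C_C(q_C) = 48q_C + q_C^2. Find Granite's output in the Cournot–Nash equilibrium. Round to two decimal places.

Granite's profit: π_G = (127 - 0.5Q)q_G - (15q_G + q_G²). Setting ∂π_G/∂q_G = 0: 112 - 3q_G - (1/2)(q_C) = 0.
Cinder's profit: π_C = (127 - 0.5Q)q_C - (48q_C + q_C²). Setting ∂π_C/∂q_C = 0: 79 - 3q_C - (1/2)(q_G) = 0.
Best responses: q_G = (112 - (1/2)q_C)/3, q_C = (79 - (1/2)q_G)/3.
Solving the pair: q_G = 1186/35, q_C = 724/35.

33.89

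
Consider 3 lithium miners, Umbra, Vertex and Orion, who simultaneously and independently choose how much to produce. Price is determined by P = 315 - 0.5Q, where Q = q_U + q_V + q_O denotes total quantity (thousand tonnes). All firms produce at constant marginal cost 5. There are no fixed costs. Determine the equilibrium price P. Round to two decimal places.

Each firm earns π_i = (315 - 0.5Q)q_i - 5q_i.
First-order condition (treating rivals' output as given): 310 - q_i - (1/2)·Σ_{j≠i} q_j = 0.
By symmetry each firm produces the same amount; substituting Σ_{j≠i} q_j = 2q_i yields q_i = 310/2 = 155.
Total output Q = 465, so price P = 315 - (1/2)·465 = 165/2.

82.50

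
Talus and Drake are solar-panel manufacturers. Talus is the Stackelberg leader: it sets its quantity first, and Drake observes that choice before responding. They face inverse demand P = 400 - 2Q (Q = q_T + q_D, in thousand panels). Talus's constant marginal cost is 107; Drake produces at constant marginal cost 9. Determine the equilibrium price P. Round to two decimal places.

The follower Drake best-responds to any q_T: π_D = (400 - 2Q)q_D - 9q_D.
Follower FOC: 391 - 2q_T - 4q_D = 0, so q_D(q_T) = (391 - 2q_T)/4.
The leader anticipates this reaction. Substituting into P = 400 - 2Q gives P = 409/2 - q_T, so π_T = (409/2 - q_T)q_T - 107q_T.
Leader FOC: 195/2 - 2q_T = 0, so q_T = 195/4.
Then q_D = (391 - 2·(195/4))/4 = 587/8.
Total output Q = 977/8, so price P = 400 - 2·(977/8) = 623/4.

155.75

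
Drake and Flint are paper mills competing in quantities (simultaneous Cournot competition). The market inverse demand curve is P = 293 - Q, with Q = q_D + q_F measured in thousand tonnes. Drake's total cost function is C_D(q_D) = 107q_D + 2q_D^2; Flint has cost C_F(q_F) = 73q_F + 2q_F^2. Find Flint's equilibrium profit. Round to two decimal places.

3149.28

Drake's profit: π_D = (293 - Q)q_D - (107q_D + 2q_D²). Setting ∂π_D/∂q_D = 0: 186 - 6q_D - (q_F) = 0.
Flint's profit: π_F = (293 - Q)q_F - (73q_F + 2q_F²). Setting ∂π_F/∂q_F = 0: 220 - 6q_F - (q_D) = 0.
Rearranging gives the reaction functions q_D = (186 - q_F)/6 and q_F = (220 - q_D)/6.
Substituting one into the other gives q_D = 128/5 and q_F = 162/5.
Price P = 293 - 58 = 235.
Flint's profit: 235·(162/5) - 73·(162/5) - 2(162/5)² = 3149.2800.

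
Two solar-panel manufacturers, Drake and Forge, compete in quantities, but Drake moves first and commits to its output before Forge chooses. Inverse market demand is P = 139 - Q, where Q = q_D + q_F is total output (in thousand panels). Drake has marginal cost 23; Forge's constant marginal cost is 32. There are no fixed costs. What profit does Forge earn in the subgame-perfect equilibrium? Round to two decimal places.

495.06

Solve by backward induction. Given q_D, the follower Forge maximises π_F = (139 - q_D - q_F)q_F - 32q_F.
Setting the follower's marginal profit to zero, 107 - q_D - 2q_F = 0, i.e. q_F = (107 - q_D)/2.
Drake substitutes q_F(q_D) into its own profit: π_D = q_D(139 - q_D - (107 - q_D)/2) - 23q_D = (171/2 - (1/2)q_D)q_D - 23q_D.
Leader FOC: 125/2 - q_D = 0, so q_D = 125/2.
Then q_F = (107 - 125/2)/2 = 89/4.
Price P = 139 - 339/4 = 217/4.
Forge's profit: (217/4 - 32)·(89/4) = 495.0625.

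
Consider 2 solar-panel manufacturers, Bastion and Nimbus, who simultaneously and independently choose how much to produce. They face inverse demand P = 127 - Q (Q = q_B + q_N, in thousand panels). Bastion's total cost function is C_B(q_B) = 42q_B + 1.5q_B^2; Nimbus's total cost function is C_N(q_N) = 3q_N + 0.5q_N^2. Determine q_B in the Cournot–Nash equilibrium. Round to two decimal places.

9.36

Bastion's profit: π_B = (127 - Q)q_B - (42q_B + (3/2)q_B²). Setting ∂π_B/∂q_B = 0: 85 - 5q_B - (q_N) = 0.
Nimbus's first-order condition: 124 - 3q_N - (q_B) = 0.
Best responses: q_B = (85 - q_N)/5, q_N = (124 - q_B)/3.
Substituting one into the other gives q_B = 131/14 and q_N = 535/14.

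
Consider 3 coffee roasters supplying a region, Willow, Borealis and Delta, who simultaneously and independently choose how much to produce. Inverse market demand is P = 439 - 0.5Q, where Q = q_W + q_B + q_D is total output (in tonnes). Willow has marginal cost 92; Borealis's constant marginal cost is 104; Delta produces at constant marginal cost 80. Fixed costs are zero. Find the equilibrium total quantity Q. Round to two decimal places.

Willow's profit: π_W = (439 - 0.5Q)q_W - (92q_W). Setting ∂π_W/∂q_W = 0: 347 - q_W - (1/2)(q_B + q_D) = 0.
Borealis's first-order condition: 335 - q_B - (1/2)(q_W + q_D) = 0.
Delta's first-order condition: 359 - q_D - (1/2)(q_W + q_B) = 0.
Summing all 3 equations gives 1041 − 2Q = 0, hence Q = 1041/2.
Back-substituting: q_W = (347 − 1041/4)/(1/2) = 347/2, q_B = (335 − 1041/4)/(1/2) = 299/2, q_D = (359 − 1041/4)/(1/2) = 395/2.
Total output Q = 347/2 + 299/2 + 395/2 = 1041/2.

520.50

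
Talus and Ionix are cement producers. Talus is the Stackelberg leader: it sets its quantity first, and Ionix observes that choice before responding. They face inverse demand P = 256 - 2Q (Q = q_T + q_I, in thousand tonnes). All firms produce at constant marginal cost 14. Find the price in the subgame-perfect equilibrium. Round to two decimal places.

74.50

Solve by backward induction. Given q_T, the follower Ionix maximises π_I = (256 - 2q_T - 2q_I)q_I - 14q_I.
∂π_I/∂q_I = 242 - 2q_T - 4q_I = 0 gives the reaction function q_I = (242 - 2q_T)/4.
The leader anticipates this reaction. Substituting into P = 256 - 2Q gives P = 135 - q_T, so π_T = (135 - q_T)q_T - 14q_T.
Maximising: ∂π_T/∂q_T = 121 - 2q_T = 0, giving q_T = 121/2.
Then q_I = (242 - 2·(121/2))/4 = 121/4.
Total output Q = 363/4, so price P = 256 - 2·(363/4) = 149/2.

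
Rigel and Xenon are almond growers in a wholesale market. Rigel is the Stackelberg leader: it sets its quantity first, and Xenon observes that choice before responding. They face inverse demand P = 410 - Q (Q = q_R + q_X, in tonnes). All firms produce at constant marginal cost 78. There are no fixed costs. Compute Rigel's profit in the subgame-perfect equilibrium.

13778

Solve by backward induction. Given q_R, the follower Xenon maximises π_X = (410 - q_R - q_X)q_X - 78q_X.
Setting the follower's marginal profit to zero, 332 - q_R - 2q_X = 0, i.e. q_X = (332 - q_R)/2.
Rigel substitutes q_X(q_R) into its own profit: π_R = q_R(410 - q_R - (332 - q_R)/2) - 78q_R = (244 - (1/2)q_R)q_R - 78q_R.
The leader's first-order condition 166 - q_R = 0 yields q_R = 166.
Then q_X = (332 - 166)/2 = 83.
Price P = 410 - 249 = 161.
Rigel's profit: (161 - 78)·166 = 13778.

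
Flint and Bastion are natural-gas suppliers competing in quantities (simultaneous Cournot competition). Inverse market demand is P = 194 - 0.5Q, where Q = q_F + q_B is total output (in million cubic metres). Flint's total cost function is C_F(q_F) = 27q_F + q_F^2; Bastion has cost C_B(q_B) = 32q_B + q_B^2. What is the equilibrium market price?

Flint's profit: π_F = (194 - 0.5Q)q_F - (27q_F + q_F²). Setting ∂π_F/∂q_F = 0: 167 - 3q_F - (1/2)(q_B) = 0.
Bastion's first-order condition: 162 - 3q_B - (1/2)(q_F) = 0.
Best responses: q_F = (167 - (1/2)q_B)/3, q_B = (162 - (1/2)q_F)/3.
Solving the pair: q_F = 48, q_B = 46.
Total output Q = 94, so price P = 194 - (1/2)·94 = 147.

147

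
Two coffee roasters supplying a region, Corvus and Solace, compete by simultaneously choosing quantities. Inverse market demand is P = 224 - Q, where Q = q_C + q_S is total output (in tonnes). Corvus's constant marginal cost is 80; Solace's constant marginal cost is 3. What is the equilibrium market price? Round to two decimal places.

102.33

Corvus's profit: π_C = (224 - Q)q_C - (80q_C). Setting ∂π_C/∂q_C = 0: 144 - 2q_C - (q_S) = 0.
Solace's profit: π_S = (224 - Q)q_S - (3q_S). Setting ∂π_S/∂q_S = 0: 221 - 2q_S - (q_C) = 0.
So q_C = (144 - q_S)/2 and q_S = (221 - q_C)/2.
Substituting one into the other gives q_C = 67/3 and q_S = 298/3.
Total output Q = 365/3, so price P = 224 - 365/3 = 307/3.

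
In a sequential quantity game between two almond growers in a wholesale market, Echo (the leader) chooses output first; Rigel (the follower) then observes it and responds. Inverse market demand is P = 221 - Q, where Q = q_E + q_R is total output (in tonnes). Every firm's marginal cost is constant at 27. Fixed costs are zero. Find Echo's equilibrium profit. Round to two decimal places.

The follower Rigel best-responds to any q_E: π_R = (221 - Q)q_R - 27q_R.
∂π_R/∂q_R = 194 - q_E - 2q_R = 0 gives the reaction function q_R = (194 - q_E)/2.
The leader anticipates this reaction. Substituting into P = 221 - Q gives P = 124 - (1/2)q_E, so π_E = (124 - (1/2)q_E)q_E - 27q_E.
Leader FOC: 97 - q_E = 0, so q_E = 97.
Then q_R = (194 - 97)/2 = 97/2.
Price P = 221 - 291/2 = 151/2.
Echo's profit: (151/2 - 27)·97 = 4704.5000.

4704.50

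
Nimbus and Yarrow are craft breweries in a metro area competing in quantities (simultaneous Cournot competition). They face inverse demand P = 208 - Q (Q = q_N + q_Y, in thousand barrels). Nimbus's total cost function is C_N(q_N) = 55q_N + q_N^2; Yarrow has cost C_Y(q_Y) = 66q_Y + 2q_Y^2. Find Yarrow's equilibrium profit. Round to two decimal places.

Nimbus's profit: π_N = (208 - Q)q_N - (55q_N + q_N²). Setting ∂π_N/∂q_N = 0: 153 - 4q_N - (q_Y) = 0.
Yarrow's first-order condition: 142 - 6q_Y - (q_N) = 0.
So q_N = (153 - q_Y)/4 and q_Y = (142 - q_N)/6.
Substituting one into the other gives q_N = 776/23 and q_Y = 415/23.
Price P = 208 - 1191/23 = 156.2174.
Yarrow's profit: 156.2174·(415/23) - 66·(415/23) - 2(415/23)² = 976.7013.

976.70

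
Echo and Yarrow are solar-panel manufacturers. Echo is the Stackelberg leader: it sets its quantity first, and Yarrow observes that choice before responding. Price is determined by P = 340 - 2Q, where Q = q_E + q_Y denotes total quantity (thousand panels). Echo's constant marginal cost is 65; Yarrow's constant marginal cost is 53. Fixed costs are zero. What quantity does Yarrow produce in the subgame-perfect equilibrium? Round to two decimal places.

38.88

The follower Yarrow best-responds to any q_E: π_Y = (340 - 2Q)q_Y - 53q_Y.
Setting the follower's marginal profit to zero, 287 - 2q_E - 4q_Y = 0, i.e. q_Y = (287 - 2q_E)/4.
Echo substitutes q_Y(q_E) into its own profit: π_E = q_E(340 - 2q_E - (287 - 2q_E)/2) - 65q_E = (393/2 - q_E)q_E - 65q_E.
The leader's first-order condition 263/2 - 2q_E = 0 yields q_E = 263/4.
Then q_Y = (287 - 2·(263/4))/4 = 311/8.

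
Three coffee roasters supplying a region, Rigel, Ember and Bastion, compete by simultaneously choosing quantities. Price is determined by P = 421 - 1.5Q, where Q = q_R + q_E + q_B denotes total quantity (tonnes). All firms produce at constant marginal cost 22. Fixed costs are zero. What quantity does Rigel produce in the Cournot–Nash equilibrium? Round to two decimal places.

A representative firm's profit is π_i = q_i(421 - 1.5Q) - 22q_i.
Setting ∂π_i/∂q_i = 0 with rivals' quantities fixed: 399 - 3q_i - (3/2)·Σ_{j≠i} q_j = 0.
With identical firms every q_j equals q_i, so Σ_{j≠i} q_j = 2q_i and 399 = 6q_i, giving q_i = 133/2.

66.50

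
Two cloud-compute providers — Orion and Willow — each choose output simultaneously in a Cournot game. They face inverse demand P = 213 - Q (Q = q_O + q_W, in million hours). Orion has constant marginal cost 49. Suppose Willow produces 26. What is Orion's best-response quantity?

With the rival's output fixed at 26, Orion's profit is π_O = (213 - 26 - q_O)q_O - (49q_O) = (187 - q_O)q_O - (49q_O).
∂π_O/∂q_O = 138 - 2q_O = 0, so q_O = 69.

69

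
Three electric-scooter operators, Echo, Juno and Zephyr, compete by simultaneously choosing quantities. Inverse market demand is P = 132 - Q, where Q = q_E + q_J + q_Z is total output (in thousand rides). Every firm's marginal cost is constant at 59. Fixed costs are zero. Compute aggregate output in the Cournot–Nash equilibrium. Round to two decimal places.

A representative firm's profit is π_i = q_i(132 - Q) - 59q_i.
Setting ∂π_i/∂q_i = 0 with rivals' quantities fixed: 73 - 2q_i - Σ_{j≠i} q_j = 0.
By symmetry each firm produces the same amount; substituting Σ_{j≠i} q_j = 2q_i yields q_i = 73/4.
Total output Q = 73/4 + 73/4 + 73/4 = 219/4.

54.75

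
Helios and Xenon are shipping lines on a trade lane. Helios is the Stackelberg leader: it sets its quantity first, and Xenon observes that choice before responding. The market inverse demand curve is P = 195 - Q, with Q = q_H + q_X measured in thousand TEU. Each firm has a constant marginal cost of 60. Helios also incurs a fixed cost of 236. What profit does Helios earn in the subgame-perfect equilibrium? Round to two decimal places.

Solve by backward induction. Given q_H, the follower Xenon maximises π_X = (195 - q_H - q_X)q_X - 60q_X.
Follower FOC: 135 - q_H - 2q_X = 0, so q_X(q_H) = (135 - q_H)/2.
The leader anticipates this reaction. Substituting into P = 195 - Q gives P = 255/2 - (1/2)q_H, so π_H = (255/2 - (1/2)q_H)q_H - 60q_H.
The leader's first-order condition 135/2 - q_H = 0 yields q_H = 135/2.
Then q_X = (135 - 135/2)/2 = 135/4.
Price P = 195 - 405/4 = 375/4.
Helios's profit: (375/4 - 60)·(135/2) - 236 = 2042.1250.

2042.13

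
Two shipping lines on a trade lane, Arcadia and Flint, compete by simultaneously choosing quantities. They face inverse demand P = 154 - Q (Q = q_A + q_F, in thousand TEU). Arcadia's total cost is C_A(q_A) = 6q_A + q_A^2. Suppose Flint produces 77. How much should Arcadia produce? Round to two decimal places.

17.75

With the rival's output fixed at 77, Arcadia's profit is π_A = (154 - 77 - q_A)q_A - (6q_A + q_A²) = (77 - q_A)q_A - (6q_A + q_A²).
∂π_A/∂q_A = 71 - 4q_A = 0, so q_A = 71/4.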